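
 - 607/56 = -11 + 9/56  =  - 10.84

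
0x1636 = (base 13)2785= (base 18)H9G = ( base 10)5686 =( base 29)6m2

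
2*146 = 292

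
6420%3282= 3138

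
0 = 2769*0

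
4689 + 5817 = 10506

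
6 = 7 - 1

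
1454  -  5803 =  - 4349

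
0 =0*3681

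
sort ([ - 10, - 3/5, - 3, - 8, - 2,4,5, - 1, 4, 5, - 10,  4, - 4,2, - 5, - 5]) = [ - 10,  -  10, - 8, - 5, - 5, - 4,  -  3,  -  2, - 1, - 3/5, 2,4,  4, 4, 5, 5 ] 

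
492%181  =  130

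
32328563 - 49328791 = -17000228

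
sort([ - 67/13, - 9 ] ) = [ - 9,  -  67/13]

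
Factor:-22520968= - 2^3*241^1*11681^1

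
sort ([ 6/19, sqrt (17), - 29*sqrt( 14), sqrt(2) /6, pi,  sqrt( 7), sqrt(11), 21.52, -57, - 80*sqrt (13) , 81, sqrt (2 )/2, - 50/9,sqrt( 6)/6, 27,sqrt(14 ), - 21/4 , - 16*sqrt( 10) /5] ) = [ - 80*sqrt(13), - 29*sqrt( 14 ),-57, - 16*sqrt(10 ) /5, - 50/9, - 21/4, sqrt( 2 ) /6, 6/19, sqrt(6)/6, sqrt( 2)/2, sqrt(7), pi, sqrt(  11 ),sqrt(14), sqrt( 17),  21.52, 27,81 ]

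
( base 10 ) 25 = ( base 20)15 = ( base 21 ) 14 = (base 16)19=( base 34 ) p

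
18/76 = 9/38= 0.24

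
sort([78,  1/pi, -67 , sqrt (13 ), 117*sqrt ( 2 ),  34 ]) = [-67, 1/pi, sqrt( 13 ),34, 78 , 117*sqrt( 2 )] 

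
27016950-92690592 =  - 65673642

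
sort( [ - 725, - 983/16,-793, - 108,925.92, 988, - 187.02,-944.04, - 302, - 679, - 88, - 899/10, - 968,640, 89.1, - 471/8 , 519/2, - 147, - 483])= [ - 968, - 944.04, - 793,-725, - 679 , - 483, - 302, - 187.02,- 147, - 108, - 899/10,-88, - 983/16,-471/8 , 89.1,519/2, 640, 925.92, 988]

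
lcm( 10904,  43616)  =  43616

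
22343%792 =167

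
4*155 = 620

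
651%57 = 24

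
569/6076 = 569/6076  =  0.09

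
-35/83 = - 1  +  48/83= - 0.42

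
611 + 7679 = 8290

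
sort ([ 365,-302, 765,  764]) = [ - 302, 365,764,765]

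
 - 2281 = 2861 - 5142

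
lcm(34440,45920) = 137760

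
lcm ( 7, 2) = 14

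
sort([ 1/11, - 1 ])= [ - 1 , 1/11 ]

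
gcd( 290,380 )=10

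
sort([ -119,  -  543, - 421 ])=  [-543, - 421, - 119 ] 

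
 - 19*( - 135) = 2565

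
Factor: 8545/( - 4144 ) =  - 2^( - 4 )*5^1*7^( - 1 )* 37^(- 1 )*1709^1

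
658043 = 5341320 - 4683277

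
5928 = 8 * 741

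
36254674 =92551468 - 56296794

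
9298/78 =119 + 8/39 = 119.21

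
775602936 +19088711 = 794691647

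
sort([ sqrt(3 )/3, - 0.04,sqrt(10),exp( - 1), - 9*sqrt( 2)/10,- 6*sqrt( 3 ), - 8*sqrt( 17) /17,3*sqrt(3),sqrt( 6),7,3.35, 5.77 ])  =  [ - 6*sqrt( 3 ), -8* sqrt ( 17)/17, - 9*sqrt( 2) /10, - 0.04,exp(-1), sqrt( 3)/3 , sqrt (6 ),sqrt( 10) , 3.35, 3*sqrt( 3 ),5.77, 7]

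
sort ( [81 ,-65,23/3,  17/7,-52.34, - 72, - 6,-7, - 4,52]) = [- 72,  -  65 ,  -  52.34, - 7, -6, - 4,17/7,  23/3, 52, 81] 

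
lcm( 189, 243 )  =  1701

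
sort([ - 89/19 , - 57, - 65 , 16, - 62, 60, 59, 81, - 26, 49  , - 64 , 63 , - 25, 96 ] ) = [ - 65, - 64, - 62, - 57, - 26, - 25, - 89/19, 16 , 49,59, 60, 63, 81,96]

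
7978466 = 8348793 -370327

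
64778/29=64778/29 = 2233.72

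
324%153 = 18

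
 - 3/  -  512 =3/512 = 0.01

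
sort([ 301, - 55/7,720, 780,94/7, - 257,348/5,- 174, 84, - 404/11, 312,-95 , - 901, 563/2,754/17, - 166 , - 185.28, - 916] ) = [  -  916, - 901, - 257,  -  185.28,-174,-166 , - 95, - 404/11, - 55/7 , 94/7, 754/17, 348/5, 84, 563/2, 301,312, 720, 780]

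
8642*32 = 276544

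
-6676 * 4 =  - 26704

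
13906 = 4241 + 9665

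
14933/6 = 14933/6 = 2488.83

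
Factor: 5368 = 2^3*11^1*61^1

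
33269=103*323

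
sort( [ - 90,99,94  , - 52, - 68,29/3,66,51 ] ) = [-90, - 68, - 52,29/3, 51 , 66,  94,99] 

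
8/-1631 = - 8/1631=-  0.00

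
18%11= 7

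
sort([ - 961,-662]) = [ - 961,-662 ]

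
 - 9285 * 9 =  - 83565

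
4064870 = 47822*85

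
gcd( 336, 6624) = 48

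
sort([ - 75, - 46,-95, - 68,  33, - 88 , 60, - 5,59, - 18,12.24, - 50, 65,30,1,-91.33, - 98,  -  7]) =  [ - 98, - 95,  -  91.33, - 88, - 75,-68, - 50,- 46, - 18,-7, - 5, 1,12.24,30,33, 59,60  ,  65 ] 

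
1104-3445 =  - 2341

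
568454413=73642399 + 494812014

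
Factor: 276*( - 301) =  - 83076 = - 2^2*3^1*7^1*23^1*43^1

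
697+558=1255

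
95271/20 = 95271/20   =  4763.55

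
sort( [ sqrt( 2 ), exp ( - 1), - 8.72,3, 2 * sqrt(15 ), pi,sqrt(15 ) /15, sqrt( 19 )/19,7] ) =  [-8.72 , sqrt( 19) /19, sqrt(15 ) /15, exp( - 1 ), sqrt(2), 3 , pi,7, 2*sqrt( 15)]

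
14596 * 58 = 846568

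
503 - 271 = 232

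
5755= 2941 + 2814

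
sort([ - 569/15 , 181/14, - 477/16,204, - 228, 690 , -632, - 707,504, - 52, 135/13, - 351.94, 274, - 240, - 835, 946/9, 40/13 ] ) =[ - 835, - 707, - 632, - 351.94,-240, - 228, - 52, - 569/15, - 477/16,40/13,135/13,181/14,946/9, 204, 274,504,690]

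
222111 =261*851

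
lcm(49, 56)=392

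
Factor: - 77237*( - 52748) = 2^2 * 13187^1*77237^1 = 4074097276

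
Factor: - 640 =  - 2^7*5^1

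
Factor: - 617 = -617^1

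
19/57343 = 19/57343  =  0.00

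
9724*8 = 77792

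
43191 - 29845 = 13346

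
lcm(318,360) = 19080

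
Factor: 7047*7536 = 2^4*3^6*29^1*157^1= 53106192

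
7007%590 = 517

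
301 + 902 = 1203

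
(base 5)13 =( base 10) 8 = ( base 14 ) 8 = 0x8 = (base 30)8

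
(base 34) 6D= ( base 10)217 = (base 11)188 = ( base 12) 161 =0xd9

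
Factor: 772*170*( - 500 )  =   - 65620000=- 2^5*5^4*17^1*193^1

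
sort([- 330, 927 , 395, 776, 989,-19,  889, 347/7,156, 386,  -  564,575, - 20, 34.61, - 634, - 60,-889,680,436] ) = [ - 889, - 634,-564, - 330,-60, - 20,-19, 34.61, 347/7, 156, 386, 395, 436,  575,680,776,889, 927, 989 ] 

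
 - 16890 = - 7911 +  -8979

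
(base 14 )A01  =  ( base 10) 1961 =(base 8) 3651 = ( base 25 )33b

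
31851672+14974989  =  46826661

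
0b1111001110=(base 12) 692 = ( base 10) 974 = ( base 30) 12e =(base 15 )44e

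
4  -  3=1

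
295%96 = 7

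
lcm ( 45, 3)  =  45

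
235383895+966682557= 1202066452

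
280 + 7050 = 7330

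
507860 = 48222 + 459638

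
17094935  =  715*23909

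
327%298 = 29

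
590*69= 40710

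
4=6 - 2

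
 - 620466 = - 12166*51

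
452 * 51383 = 23225116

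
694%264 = 166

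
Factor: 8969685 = 3^1* 5^1 * 283^1*2113^1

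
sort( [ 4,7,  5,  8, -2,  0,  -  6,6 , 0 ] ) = [ - 6, - 2, 0, 0, 4, 5,6,7,8]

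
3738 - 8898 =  - 5160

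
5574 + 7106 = 12680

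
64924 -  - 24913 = 89837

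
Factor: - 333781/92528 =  - 2^( - 4)*7^1*41^1 * 1163^1 * 5783^( - 1)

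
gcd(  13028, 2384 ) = 4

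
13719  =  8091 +5628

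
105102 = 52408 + 52694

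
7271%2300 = 371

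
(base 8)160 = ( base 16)70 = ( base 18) 64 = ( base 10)112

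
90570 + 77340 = 167910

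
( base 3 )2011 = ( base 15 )3D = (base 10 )58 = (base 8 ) 72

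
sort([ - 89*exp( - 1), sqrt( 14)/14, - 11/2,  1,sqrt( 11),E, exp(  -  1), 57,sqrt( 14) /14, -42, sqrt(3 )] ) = [ - 42,-89 * exp ( - 1 ), - 11/2, sqrt(14)/14,sqrt( 14)/14, exp(  -  1 ), 1,  sqrt ( 3 ),E, sqrt(  11), 57] 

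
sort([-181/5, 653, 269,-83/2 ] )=[ - 83/2,-181/5, 269, 653 ]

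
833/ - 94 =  - 9 + 13/94 = - 8.86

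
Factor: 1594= 2^1*797^1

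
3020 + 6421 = 9441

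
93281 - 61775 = 31506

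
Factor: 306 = 2^1*3^2*17^1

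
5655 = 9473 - 3818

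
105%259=105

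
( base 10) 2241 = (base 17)7ce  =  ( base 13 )1035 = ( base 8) 4301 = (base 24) 3l9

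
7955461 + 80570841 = 88526302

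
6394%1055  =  64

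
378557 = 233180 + 145377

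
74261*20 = 1485220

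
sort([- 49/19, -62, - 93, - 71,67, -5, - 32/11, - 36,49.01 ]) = [ - 93, - 71, - 62,  -  36,-5, - 32/11, - 49/19,49.01, 67]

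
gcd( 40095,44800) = 5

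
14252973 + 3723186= 17976159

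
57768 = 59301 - 1533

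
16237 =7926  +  8311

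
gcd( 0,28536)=28536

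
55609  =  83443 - 27834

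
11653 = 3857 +7796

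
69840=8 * 8730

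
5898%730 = 58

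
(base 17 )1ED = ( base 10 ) 540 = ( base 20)170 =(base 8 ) 1034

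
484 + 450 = 934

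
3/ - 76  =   - 3/76 = -0.04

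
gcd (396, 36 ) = 36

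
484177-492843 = -8666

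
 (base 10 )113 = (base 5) 423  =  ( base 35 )38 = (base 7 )221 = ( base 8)161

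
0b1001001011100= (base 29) 5H2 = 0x125C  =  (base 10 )4700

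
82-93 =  - 11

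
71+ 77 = 148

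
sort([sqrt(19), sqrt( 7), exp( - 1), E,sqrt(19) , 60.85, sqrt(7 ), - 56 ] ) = [ - 56, exp( - 1 ) , sqrt( 7 ), sqrt (7 ), E, sqrt(19), sqrt(19), 60.85 ] 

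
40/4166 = 20/2083 = 0.01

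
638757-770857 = -132100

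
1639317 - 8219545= - 6580228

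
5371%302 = 237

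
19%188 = 19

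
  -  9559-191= -9750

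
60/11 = 60/11 = 5.45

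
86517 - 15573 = 70944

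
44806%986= 436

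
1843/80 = 1843/80 =23.04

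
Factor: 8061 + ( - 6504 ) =1557 =3^2* 173^1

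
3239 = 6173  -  2934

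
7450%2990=1470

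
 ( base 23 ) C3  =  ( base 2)100010111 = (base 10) 279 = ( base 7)546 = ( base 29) 9I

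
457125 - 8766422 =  - 8309297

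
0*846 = 0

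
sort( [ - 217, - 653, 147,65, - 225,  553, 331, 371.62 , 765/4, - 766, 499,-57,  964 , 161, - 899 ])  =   [- 899,-766, - 653, - 225 , - 217, - 57 , 65,147,161,765/4,  331,  371.62, 499, 553, 964 ]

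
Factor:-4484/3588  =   - 3^( - 1)*13^(-1 )*19^1*23^(-1)*59^1 = - 1121/897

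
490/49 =10 = 10.00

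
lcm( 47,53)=2491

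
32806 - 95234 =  - 62428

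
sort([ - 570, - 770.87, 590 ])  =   [-770.87, - 570,  590 ] 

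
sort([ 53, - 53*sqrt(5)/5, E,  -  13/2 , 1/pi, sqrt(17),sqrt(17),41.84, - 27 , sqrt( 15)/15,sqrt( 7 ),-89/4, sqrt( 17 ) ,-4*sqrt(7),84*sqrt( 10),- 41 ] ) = [-41,-27,-53*sqrt( 5 )/5, -89/4, - 4*sqrt(7), - 13/2 , sqrt(15) /15,1/pi, sqrt(7 ),E , sqrt( 17),sqrt ( 17),sqrt( 17) , 41.84, 53,84*sqrt (10)]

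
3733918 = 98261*38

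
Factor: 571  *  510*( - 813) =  - 236753730 =-2^1*3^2*5^1* 17^1*271^1 * 571^1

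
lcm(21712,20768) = 477664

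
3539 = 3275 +264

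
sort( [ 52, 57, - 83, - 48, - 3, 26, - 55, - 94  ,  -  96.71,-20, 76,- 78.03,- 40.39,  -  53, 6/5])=[ - 96.71,- 94, - 83,-78.03, - 55,-53, - 48, - 40.39, - 20, - 3, 6/5, 26, 52, 57,  76]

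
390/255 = 1+9/17 = 1.53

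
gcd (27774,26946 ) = 18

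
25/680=5/136 = 0.04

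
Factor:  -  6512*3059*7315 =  - 145716321520 = - 2^4*5^1 * 7^2*11^2*19^2*23^1 * 37^1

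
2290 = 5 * 458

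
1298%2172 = 1298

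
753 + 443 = 1196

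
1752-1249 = 503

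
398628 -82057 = 316571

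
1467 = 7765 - 6298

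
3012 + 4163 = 7175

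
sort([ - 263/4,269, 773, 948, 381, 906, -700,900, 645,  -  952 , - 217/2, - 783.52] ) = [ - 952, - 783.52, - 700, - 217/2, - 263/4, 269, 381, 645, 773, 900, 906,948]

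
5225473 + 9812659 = 15038132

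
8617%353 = 145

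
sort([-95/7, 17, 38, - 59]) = [ - 59, - 95/7, 17,38 ] 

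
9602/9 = 9602/9 = 1066.89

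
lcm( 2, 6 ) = 6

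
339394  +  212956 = 552350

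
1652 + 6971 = 8623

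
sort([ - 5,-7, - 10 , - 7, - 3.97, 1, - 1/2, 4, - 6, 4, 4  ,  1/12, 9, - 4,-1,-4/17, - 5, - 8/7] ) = [ - 10, - 7, - 7, - 6, - 5, - 5, - 4, - 3.97, - 8/7, - 1 , - 1/2 , - 4/17, 1/12 , 1, 4 , 4, 4 , 9]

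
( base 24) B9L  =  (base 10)6573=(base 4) 1212231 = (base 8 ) 14655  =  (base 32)6DD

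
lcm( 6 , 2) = 6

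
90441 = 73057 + 17384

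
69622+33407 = 103029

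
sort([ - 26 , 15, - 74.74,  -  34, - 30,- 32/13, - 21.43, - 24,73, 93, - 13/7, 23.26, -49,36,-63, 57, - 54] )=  [ - 74.74,-63, - 54,  -  49, - 34,- 30, - 26, - 24,- 21.43,-32/13, - 13/7,  15,23.26, 36,  57, 73, 93]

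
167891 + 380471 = 548362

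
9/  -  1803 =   -  3/601  =  - 0.00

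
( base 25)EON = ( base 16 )249D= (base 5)244443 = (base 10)9373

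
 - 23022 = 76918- 99940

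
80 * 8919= 713520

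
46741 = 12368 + 34373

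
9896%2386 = 352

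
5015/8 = 626+7/8 = 626.88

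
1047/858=1 + 63/286 = 1.22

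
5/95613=5/95613 =0.00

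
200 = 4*50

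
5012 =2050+2962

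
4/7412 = 1/1853 = 0.00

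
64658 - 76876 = -12218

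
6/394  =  3/197 = 0.02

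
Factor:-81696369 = -3^1*27232123^1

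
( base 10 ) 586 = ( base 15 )291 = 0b1001001010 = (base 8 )1112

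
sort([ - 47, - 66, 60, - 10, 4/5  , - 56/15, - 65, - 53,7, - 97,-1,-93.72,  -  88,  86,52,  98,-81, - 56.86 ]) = [ - 97 ,-93.72, - 88,  -  81 ,-66, - 65, - 56.86, - 53, - 47, - 10, - 56/15, - 1, 4/5, 7,52,60, 86 , 98]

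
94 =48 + 46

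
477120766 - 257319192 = 219801574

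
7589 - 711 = 6878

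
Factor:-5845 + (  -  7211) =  - 2^8*3^1*17^1 = - 13056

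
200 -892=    - 692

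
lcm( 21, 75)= 525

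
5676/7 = 5676/7 = 810.86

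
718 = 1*718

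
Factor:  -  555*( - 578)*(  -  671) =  - 215250090 = -2^1 * 3^1 * 5^1*11^1*17^2 * 37^1*61^1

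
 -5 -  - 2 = -3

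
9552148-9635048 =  -82900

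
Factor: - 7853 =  - 7853^1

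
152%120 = 32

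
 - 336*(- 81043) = 27230448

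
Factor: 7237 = 7237^1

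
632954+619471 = 1252425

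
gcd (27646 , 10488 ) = 46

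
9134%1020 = 974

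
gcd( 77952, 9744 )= 9744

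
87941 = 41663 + 46278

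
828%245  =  93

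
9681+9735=19416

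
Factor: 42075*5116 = 215255700 = 2^2 * 3^2 * 5^2*11^1*17^1* 1279^1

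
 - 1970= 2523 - 4493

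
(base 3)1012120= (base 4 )31233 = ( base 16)36f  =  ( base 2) 1101101111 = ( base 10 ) 879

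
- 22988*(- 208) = 4781504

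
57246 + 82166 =139412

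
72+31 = 103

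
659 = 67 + 592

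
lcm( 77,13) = 1001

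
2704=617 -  - 2087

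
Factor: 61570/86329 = 2^1 * 5^1*47^1*659^( -1)= 470/659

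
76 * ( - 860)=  - 65360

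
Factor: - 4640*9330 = -2^6*3^1*5^2 * 29^1*311^1  =  - 43291200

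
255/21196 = 255/21196 = 0.01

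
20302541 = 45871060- 25568519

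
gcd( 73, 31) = 1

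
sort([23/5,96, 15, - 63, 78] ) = [-63, 23/5,15, 78,96]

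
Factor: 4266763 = 727^1 * 5869^1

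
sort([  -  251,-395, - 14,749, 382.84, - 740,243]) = [  -  740, - 395, - 251, - 14, 243, 382.84,749 ] 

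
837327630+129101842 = 966429472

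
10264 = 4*2566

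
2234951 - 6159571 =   -  3924620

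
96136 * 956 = 91906016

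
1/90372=1/90372 = 0.00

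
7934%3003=1928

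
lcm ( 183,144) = 8784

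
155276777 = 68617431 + 86659346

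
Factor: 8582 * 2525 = 2^1*5^2*7^1*101^1*613^1  =  21669550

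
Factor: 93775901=571^1*164231^1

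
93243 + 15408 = 108651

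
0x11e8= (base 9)6253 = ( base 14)1956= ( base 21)A86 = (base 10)4584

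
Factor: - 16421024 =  - 2^5 * 513157^1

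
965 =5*193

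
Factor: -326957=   - 31^1 * 53^1*199^1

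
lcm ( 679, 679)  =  679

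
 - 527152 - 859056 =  - 1386208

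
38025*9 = 342225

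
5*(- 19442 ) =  - 97210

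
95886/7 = 13698  =  13698.00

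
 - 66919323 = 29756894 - 96676217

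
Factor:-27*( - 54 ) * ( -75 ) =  - 2^1*3^7 *5^2 = -  109350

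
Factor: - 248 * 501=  - 2^3 * 3^1*31^1 * 167^1  =  -124248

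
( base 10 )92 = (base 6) 232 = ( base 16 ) 5c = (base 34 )2O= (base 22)44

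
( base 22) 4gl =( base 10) 2309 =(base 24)405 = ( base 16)905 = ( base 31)2cf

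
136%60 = 16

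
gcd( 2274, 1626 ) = 6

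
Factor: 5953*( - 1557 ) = -9268821 = - 3^2*173^1*5953^1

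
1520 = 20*76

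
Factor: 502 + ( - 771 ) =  - 269^1 = - 269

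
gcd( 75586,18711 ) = 7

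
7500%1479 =105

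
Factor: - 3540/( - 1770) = 2^1=   2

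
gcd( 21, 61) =1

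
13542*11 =148962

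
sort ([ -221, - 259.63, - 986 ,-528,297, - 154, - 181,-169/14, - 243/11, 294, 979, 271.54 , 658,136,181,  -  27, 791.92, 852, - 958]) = [-986,  -  958,-528, - 259.63,-221 ,  -  181,- 154, - 27,  -  243/11 , - 169/14,  136,181,271.54,294,  297, 658, 791.92,852,  979 ] 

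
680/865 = 136/173 = 0.79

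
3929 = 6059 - 2130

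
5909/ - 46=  - 5909/46 = -128.46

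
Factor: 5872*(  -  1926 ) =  - 11309472=   - 2^5* 3^2*107^1*367^1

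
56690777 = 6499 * 8723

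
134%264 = 134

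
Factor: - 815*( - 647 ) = 527305 = 5^1*163^1* 647^1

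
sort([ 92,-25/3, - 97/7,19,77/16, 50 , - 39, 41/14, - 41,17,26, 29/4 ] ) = [ - 41, - 39, - 97/7  , - 25/3,41/14,77/16,29/4, 17, 19, 26,  50, 92 ] 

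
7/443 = 7/443 = 0.02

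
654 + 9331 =9985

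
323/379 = 323/379 = 0.85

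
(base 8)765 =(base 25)k1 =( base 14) 27B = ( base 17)1C8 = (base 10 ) 501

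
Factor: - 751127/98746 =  - 2^(-1 )*13^1*19^1*97^( - 1 )*509^( - 1) *3041^1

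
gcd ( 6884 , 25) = 1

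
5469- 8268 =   -  2799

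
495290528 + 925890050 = 1421180578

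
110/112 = 55/56 = 0.98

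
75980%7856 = 5276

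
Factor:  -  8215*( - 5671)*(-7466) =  - 2^1*5^1*31^1*53^2*107^1*3733^1  =  - 347820520490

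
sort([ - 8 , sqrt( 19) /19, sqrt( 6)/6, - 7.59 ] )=[ - 8, - 7.59, sqrt (19) /19,sqrt( 6 )/6] 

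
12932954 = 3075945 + 9857009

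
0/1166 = 0 = 0.00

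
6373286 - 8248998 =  - 1875712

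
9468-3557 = 5911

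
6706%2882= 942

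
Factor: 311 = 311^1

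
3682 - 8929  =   - 5247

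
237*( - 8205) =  - 1944585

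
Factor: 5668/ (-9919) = -2^2*7^(-1 )=-4/7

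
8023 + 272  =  8295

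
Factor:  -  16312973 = -16312973^1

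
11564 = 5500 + 6064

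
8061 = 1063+6998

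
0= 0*209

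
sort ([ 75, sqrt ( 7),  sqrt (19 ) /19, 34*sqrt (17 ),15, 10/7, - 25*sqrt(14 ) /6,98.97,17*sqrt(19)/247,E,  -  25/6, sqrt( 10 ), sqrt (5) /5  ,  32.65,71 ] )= [-25*sqrt (14 )/6, - 25/6,sqrt( 19) /19,17*sqrt (19 ) /247,sqrt ( 5 )/5, 10/7,sqrt ( 7) , E, sqrt(10 ),15,32.65, 71,  75,98.97,34*sqrt (17)]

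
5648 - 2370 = 3278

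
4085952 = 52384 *78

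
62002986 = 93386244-31383258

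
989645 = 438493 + 551152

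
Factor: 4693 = 13^1 * 19^2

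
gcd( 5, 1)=1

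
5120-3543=1577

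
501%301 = 200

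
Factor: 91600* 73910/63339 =6770156000/63339= 2^5*3^( - 1 )*5^3*19^1*43^(  -  1)*229^1*389^1*491^( - 1) 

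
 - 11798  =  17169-28967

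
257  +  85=342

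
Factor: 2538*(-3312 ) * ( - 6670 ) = 56067059520 = 2^6 * 3^5*5^1*23^2*29^1*47^1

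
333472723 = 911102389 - 577629666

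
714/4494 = 17/107  =  0.16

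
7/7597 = 7/7597 = 0.00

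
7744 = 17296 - 9552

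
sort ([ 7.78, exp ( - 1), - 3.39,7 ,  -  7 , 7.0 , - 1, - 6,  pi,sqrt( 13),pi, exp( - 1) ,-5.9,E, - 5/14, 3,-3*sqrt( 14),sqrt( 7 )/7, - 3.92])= [ - 3 * sqrt(14), - 7 , - 6, - 5.9, - 3.92,-3.39,-1, -5/14, exp( - 1),  exp( - 1 ), sqrt( 7) /7,E,  3, pi,pi,  sqrt ( 13 ),7,  7.0, 7.78]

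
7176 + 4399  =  11575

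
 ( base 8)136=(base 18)54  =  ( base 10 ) 94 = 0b1011110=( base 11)86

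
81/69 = 27/23= 1.17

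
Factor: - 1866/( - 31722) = 1/17 = 17^( -1)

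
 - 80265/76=-80265/76 = -1056.12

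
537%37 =19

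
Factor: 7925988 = 2^2 * 3^1* 7^1*157^1*601^1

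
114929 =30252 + 84677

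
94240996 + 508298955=602539951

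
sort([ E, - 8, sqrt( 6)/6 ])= [ - 8, sqrt( 6)/6,E ] 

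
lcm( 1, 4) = 4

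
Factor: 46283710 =2^1*5^1* 11^2*29^1*1319^1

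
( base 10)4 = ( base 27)4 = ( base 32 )4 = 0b100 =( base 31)4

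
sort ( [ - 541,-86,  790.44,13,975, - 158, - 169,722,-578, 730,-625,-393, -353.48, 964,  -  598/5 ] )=[-625 ,-578, -541, - 393,-353.48,-169, - 158, - 598/5, - 86 , 13, 722,730, 790.44,964,975] 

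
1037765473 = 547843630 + 489921843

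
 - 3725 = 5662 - 9387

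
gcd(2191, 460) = 1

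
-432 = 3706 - 4138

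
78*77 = 6006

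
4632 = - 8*(  -  579)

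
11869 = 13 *913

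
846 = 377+469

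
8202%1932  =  474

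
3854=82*47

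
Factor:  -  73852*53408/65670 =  - 1972143808/32835 = -2^6*3^(  -  1)* 5^ (  -  1)*11^( - 1 )*37^1*199^( - 1)*499^1 * 1669^1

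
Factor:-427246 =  - 2^1* 213623^1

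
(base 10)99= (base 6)243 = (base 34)2v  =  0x63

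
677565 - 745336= - 67771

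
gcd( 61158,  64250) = 2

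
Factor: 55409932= 2^2*109^1*167^1*761^1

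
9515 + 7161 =16676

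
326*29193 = 9516918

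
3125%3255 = 3125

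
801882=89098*9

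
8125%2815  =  2495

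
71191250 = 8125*8762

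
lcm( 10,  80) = 80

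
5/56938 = 5/56938 = 0.00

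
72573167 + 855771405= 928344572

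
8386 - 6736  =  1650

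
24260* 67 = 1625420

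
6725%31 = 29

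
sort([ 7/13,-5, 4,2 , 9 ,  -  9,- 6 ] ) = [  -  9,-6, - 5, 7/13,2,4,9 ]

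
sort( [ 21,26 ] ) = [ 21,26]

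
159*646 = 102714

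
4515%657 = 573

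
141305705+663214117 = 804519822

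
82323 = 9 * 9147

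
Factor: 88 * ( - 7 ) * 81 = - 2^3*3^4 * 7^1*11^1 =- 49896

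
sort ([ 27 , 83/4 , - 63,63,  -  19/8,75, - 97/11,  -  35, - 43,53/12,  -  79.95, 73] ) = [  -  79.95,  -  63, - 43, - 35,-97/11, -19/8,53/12, 83/4,27 , 63,  73, 75 ] 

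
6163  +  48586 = 54749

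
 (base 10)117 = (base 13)90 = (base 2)1110101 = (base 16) 75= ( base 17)6F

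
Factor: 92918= 2^1*7^1*6637^1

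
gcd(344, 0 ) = 344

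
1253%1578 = 1253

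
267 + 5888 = 6155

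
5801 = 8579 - 2778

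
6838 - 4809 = 2029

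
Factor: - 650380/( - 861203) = 2^2*5^1*7^( - 1 )*17^( - 1)*31^1 *1049^1 * 7237^ ( - 1 ) 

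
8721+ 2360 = 11081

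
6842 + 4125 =10967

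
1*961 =961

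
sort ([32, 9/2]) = [9/2, 32]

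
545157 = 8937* 61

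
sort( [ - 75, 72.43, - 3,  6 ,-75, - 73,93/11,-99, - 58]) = [-99, - 75, - 75,-73, - 58, - 3,  6, 93/11,72.43 ] 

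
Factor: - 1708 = -2^2*7^1*61^1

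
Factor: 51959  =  223^1*233^1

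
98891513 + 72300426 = 171191939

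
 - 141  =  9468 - 9609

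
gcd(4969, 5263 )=1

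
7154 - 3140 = 4014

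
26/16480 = 13/8240 = 0.00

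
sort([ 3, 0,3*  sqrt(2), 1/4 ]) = [0, 1/4,  3, 3*sqrt(2) ] 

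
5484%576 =300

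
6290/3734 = 3145/1867 = 1.68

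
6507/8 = 6507/8 = 813.38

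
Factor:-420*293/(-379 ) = 123060/379 = 2^2*3^1*5^1*7^1 * 293^1* 379^( - 1)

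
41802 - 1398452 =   -  1356650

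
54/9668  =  27/4834 = 0.01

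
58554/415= 58554/415  =  141.09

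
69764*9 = 627876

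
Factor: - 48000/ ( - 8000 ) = 2^1*3^1 = 6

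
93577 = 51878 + 41699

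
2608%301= 200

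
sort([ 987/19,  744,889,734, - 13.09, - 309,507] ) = [  -  309, - 13.09, 987/19,507,734,744,889 ] 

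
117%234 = 117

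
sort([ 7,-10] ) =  [ -10, 7 ]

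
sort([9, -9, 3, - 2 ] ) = [ - 9, - 2,3 , 9 ] 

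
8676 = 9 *964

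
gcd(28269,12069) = 81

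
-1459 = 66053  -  67512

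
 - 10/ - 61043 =10/61043 = 0.00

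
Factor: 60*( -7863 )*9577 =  - 2^2 * 3^2*5^1*61^1*157^1*2621^1 = - 4518237060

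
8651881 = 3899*2219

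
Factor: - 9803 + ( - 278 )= - 10081=-  17^1*593^1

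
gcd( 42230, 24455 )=5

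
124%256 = 124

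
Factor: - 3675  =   - 3^1*5^2*7^2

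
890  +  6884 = 7774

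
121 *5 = 605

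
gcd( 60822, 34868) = 2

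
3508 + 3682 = 7190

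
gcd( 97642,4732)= 2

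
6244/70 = 446/5 = 89.20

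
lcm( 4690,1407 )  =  14070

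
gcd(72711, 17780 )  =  1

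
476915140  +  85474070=562389210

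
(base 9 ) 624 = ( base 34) EW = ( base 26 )JE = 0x1fc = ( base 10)508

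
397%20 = 17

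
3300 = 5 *660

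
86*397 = 34142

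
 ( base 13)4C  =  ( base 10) 64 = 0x40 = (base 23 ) 2i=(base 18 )3a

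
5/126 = 5/126 = 0.04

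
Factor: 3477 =3^1*19^1*61^1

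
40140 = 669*60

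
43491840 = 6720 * 6472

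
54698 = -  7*( - 7814) 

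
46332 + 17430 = 63762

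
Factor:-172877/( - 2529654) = 2^( - 1)*3^(  -  1 )* 172877^1 * 421609^ ( - 1)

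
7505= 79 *95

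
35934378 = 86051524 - 50117146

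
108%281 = 108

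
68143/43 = 1584 +31/43= 1584.72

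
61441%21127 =19187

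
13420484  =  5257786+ 8162698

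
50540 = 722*70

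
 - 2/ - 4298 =1/2149 = 0.00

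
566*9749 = 5517934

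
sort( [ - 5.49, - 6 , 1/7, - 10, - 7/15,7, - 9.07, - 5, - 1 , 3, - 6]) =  [ - 10, - 9.07,-6, - 6 , - 5.49,-5, - 1, - 7/15,  1/7, 3, 7] 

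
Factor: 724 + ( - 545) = 179  =  179^1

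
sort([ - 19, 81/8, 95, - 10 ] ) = [ - 19, - 10 , 81/8,95 ]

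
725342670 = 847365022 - 122022352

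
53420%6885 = 5225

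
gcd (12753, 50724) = 9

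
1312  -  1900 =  - 588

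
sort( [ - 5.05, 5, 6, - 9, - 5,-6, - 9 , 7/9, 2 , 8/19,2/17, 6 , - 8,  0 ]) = [ - 9,  -  9 ,  -  8, - 6,  -  5.05, - 5,0,  2/17,8/19, 7/9 , 2  ,  5,  6 , 6]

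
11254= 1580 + 9674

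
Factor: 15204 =2^2 * 3^1*7^1*181^1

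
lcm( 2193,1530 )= 65790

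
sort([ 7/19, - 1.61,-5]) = [ -5, - 1.61,7/19]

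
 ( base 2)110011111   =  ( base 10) 415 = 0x19f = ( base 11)348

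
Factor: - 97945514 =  - 2^1*709^1*69073^1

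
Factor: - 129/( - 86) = 2^(-1 )*3^1 =3/2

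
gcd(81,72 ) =9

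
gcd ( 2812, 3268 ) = 76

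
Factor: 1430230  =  2^1* 5^1 *89^1 * 1607^1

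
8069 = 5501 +2568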